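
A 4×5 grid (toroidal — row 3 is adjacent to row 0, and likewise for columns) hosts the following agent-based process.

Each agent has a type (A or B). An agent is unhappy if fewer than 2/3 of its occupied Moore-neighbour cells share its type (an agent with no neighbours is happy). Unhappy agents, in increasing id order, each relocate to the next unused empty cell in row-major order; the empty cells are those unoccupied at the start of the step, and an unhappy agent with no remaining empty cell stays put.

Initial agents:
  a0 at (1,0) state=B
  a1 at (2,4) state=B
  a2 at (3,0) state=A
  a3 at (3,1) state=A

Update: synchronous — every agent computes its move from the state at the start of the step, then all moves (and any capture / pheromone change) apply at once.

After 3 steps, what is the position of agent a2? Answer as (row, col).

(1, 0)

t=1: a0@(1,0):B a1@(0,0):B a2@(0,1):A a3@(3,1):A
t=2: a0@(0,2):B a1@(0,3):B a2@(0,4):A a3@(1,1):A
t=3: a0@(0,0):B a1@(0,1):B a2@(1,0):A a3@(1,2):A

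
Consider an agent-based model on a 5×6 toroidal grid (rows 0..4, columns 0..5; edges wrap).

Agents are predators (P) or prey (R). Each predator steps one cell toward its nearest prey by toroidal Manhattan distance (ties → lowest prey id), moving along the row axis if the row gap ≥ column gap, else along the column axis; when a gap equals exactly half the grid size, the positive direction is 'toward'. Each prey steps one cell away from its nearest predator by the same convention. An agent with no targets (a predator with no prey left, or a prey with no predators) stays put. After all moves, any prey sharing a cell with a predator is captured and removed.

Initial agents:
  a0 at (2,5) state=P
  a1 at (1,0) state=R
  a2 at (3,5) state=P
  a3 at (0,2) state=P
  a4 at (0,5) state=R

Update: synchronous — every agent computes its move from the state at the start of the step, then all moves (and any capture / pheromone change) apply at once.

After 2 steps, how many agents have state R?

t=1: a0@(1,5):P a1@(0,0):R a2@(4,5):P a3@(0,1):P
t=2: a0@(0,5):P a2@(0,5):P a3@(0,0):P

0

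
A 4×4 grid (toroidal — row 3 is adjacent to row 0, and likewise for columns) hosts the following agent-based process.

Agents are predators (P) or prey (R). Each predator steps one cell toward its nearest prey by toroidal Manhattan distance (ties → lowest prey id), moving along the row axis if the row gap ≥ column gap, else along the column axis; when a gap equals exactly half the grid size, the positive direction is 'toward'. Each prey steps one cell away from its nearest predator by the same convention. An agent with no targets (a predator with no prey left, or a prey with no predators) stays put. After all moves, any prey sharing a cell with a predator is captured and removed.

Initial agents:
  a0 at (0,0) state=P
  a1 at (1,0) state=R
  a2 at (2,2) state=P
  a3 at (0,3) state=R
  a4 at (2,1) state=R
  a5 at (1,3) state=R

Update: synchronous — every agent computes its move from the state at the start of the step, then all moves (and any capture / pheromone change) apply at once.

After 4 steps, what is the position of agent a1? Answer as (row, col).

(1, 0)

t=1: a0@(1,0):P a1@(2,0):R a2@(2,1):P a3@(0,2):R a4@(2,0):R a5@(2,3):R
t=2: a0@(2,0):P a1@(3,0):R a2@(2,0):P a3@(0,1):R a4@(3,0):R a5@(3,3):R
t=3: a0@(3,0):P a1@(0,0):R a2@(3,0):P a3@(3,1):R a4@(0,0):R a5@(0,3):R
t=4: a0@(0,0):P a1@(1,0):R a2@(0,0):P a3@(3,2):R a4@(1,0):R a5@(1,3):R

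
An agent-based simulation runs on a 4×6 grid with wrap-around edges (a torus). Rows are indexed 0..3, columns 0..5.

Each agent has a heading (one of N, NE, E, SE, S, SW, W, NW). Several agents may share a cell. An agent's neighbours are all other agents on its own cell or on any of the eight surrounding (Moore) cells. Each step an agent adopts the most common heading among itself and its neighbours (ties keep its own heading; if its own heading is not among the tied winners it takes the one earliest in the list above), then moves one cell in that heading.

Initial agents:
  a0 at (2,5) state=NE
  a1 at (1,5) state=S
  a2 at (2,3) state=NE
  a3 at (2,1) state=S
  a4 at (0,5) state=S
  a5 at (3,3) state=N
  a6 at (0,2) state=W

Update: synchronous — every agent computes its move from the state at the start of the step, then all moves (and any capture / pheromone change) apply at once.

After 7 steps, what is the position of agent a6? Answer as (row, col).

(1, 0)

t=1: a0@(1,0):NE a1@(2,5):S a2@(1,4):NE a3@(3,1):S a4@(1,5):S a5@(2,3):N a6@(0,1):W
t=2: a0@(2,0):S a1@(3,5):S a2@(2,4):S a3@(0,1):S a4@(2,5):S a5@(1,3):N a6@(0,0):W
t=3: a0@(3,0):S a1@(0,5):S a2@(3,4):S a3@(1,1):S a4@(3,5):S a5@(0,3):N a6@(1,0):S
t=4: a0@(0,0):S a1@(1,5):S a2@(0,4):S a3@(2,1):S a4@(0,5):S a5@(3,3):N a6@(2,0):S
t=5: a0@(1,0):S a1@(2,5):S a2@(1,4):S a3@(3,1):S a4@(1,5):S a5@(2,3):N a6@(3,0):S
t=6: a0@(2,0):S a1@(3,5):S a2@(2,4):S a3@(0,1):S a4@(2,5):S a5@(1,3):N a6@(0,0):S
t=7: a0@(3,0):S a1@(0,5):S a2@(3,4):S a3@(1,1):S a4@(3,5):S a5@(0,3):N a6@(1,0):S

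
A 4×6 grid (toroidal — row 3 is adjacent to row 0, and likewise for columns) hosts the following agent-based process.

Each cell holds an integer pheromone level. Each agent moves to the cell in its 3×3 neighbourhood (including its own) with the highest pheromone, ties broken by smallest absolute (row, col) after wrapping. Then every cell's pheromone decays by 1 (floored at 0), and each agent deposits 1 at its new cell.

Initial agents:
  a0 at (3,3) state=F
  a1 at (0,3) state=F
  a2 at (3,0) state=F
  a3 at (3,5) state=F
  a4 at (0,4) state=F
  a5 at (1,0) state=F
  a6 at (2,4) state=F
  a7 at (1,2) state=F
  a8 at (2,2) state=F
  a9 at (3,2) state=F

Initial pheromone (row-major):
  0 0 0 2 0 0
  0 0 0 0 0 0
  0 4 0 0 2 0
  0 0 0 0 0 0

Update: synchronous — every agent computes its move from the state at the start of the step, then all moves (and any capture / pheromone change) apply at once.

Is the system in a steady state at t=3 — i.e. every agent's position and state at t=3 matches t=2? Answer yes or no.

yes

t=1: a0@(0,3) a1@(0,3) a2@(2,1) a3@(2,4) a4@(0,3) a5@(2,1) a6@(2,4) a7@(2,1) a8@(2,1) a9@(2,1) | pheromone: 0 0 0 4 0 0 / 0 0 0 0 0 0 / 0 8 0 0 3 0 / 0 0 0 0 0 0
t=2: a0@(0,3) a1@(0,3) a2@(2,1) a3@(2,4) a4@(0,3) a5@(2,1) a6@(2,4) a7@(2,1) a8@(2,1) a9@(2,1) | pheromone: 0 0 0 6 0 0 / 0 0 0 0 0 0 / 0 12 0 0 4 0 / 0 0 0 0 0 0
t=3: a0@(0,3) a1@(0,3) a2@(2,1) a3@(2,4) a4@(0,3) a5@(2,1) a6@(2,4) a7@(2,1) a8@(2,1) a9@(2,1) | pheromone: 0 0 0 8 0 0 / 0 0 0 0 0 0 / 0 16 0 0 5 0 / 0 0 0 0 0 0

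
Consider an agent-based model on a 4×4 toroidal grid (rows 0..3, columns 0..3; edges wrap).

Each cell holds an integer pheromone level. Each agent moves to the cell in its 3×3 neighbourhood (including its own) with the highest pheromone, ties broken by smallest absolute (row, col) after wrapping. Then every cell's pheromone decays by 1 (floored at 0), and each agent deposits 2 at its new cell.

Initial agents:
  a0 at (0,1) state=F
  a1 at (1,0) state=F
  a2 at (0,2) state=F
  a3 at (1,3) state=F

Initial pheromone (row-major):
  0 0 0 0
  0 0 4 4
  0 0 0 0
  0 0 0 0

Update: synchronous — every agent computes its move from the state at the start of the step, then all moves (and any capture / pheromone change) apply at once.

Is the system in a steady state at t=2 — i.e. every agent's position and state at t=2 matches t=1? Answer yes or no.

t=1: a0@(1,2) a1@(1,3) a2@(1,2) a3@(1,2) | pheromone: 0 0 0 0 / 0 0 9 5 / 0 0 0 0 / 0 0 0 0
t=2: a0@(1,2) a1@(1,2) a2@(1,2) a3@(1,2) | pheromone: 0 0 0 0 / 0 0 16 4 / 0 0 0 0 / 0 0 0 0

no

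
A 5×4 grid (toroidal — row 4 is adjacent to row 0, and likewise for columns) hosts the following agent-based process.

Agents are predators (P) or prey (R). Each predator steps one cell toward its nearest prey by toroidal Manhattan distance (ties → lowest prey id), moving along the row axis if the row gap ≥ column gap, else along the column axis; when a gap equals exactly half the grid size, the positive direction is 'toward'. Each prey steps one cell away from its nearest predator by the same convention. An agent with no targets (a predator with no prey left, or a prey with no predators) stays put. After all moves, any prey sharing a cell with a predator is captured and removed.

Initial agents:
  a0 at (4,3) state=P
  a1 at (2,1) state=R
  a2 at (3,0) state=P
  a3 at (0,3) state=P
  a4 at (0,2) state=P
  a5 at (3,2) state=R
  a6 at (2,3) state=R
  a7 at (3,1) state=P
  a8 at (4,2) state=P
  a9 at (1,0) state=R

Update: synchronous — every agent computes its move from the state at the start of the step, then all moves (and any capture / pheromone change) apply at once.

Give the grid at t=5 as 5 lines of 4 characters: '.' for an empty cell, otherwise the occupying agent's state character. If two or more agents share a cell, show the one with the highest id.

....
....
....
....
.PPR

t=1: a0@(3,3):P a1@(1,1):R a2@(2,0):P a3@(1,3):P a4@(4,2):P a7@(2,1):P a8@(3,2):P a9@(0,0):R
t=2: a0@(4,3):P a1@(0,1):R a2@(1,0):P a3@(1,0):P a4@(0,2):P a7@(1,1):P a8@(2,2):P a9@(4,0):R
t=3: a0@(4,0):P a2@(0,0):P a3@(0,0):P a4@(0,1):P a7@(0,1):P a8@(1,2):P a9@(4,1):R
t=4: a0@(4,1):P a2@(4,0):P a3@(4,0):P a4@(4,1):P a7@(4,1):P a8@(0,2):P a9@(4,2):R
t=5: a0@(4,2):P a2@(4,1):P a3@(4,1):P a4@(4,2):P a7@(4,2):P a8@(4,2):P a9@(4,3):R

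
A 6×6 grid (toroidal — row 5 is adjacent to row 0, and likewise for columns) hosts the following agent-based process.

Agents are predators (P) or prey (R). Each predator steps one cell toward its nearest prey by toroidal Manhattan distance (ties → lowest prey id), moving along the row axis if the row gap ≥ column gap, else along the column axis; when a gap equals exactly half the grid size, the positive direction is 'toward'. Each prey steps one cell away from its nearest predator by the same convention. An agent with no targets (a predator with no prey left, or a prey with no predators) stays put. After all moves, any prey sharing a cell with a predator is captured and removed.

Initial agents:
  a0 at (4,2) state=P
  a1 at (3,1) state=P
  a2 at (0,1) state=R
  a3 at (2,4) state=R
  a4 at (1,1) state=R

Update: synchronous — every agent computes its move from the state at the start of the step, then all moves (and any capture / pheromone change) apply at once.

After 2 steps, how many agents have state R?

2

t=1: a0@(5,2):P a1@(2,1):P a2@(1,1):R a3@(1,4):R a4@(0,1):R
t=2: a0@(0,2):P a1@(1,1):P a2@(0,1):R a3@(2,4):R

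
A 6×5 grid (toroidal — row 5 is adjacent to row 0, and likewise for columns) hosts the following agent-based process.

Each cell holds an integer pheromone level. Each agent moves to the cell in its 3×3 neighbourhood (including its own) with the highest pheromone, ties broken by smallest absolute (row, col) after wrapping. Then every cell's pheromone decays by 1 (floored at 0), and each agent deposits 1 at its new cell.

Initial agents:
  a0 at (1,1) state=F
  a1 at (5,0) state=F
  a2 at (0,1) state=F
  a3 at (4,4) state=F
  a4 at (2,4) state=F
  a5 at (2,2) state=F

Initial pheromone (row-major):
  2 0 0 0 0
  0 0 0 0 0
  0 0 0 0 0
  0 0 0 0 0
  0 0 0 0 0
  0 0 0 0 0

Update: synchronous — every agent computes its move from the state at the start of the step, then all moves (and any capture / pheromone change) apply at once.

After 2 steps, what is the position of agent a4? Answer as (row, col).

t=1: a0@(0,0) a1@(0,0) a2@(0,0) a3@(3,0) a4@(1,0) a5@(1,1) | pheromone: 4 0 0 0 0 / 1 1 0 0 0 / 0 0 0 0 0 / 1 0 0 0 0 / 0 0 0 0 0 / 0 0 0 0 0
t=2: a0@(0,0) a1@(0,0) a2@(0,0) a3@(3,0) a4@(0,0) a5@(0,0) | pheromone: 8 0 0 0 0 / 0 0 0 0 0 / 0 0 0 0 0 / 1 0 0 0 0 / 0 0 0 0 0 / 0 0 0 0 0

(0, 0)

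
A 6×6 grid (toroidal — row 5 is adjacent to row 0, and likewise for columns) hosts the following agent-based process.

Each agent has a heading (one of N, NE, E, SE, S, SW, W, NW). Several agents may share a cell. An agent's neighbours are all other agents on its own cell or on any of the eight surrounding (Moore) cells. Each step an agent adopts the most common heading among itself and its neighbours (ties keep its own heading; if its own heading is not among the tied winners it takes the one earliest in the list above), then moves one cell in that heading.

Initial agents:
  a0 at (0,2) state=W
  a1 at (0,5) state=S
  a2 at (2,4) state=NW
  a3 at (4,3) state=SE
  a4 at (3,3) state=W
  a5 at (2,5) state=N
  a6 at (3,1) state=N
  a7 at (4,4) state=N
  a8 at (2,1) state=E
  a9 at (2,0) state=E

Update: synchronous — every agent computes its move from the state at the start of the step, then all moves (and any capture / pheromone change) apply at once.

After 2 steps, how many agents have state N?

2

t=1: a0@(0,1):W a1@(1,5):S a2@(1,3):NW a3@(5,4):SE a4@(3,2):W a5@(1,5):N a6@(3,2):E a7@(3,4):N a8@(2,2):E a9@(2,1):E
t=2: a0@(0,0):W a1@(2,5):S a2@(0,2):NW a3@(0,5):SE a4@(3,3):E a5@(0,5):N a6@(3,3):E a7@(2,4):N a8@(2,3):E a9@(2,2):E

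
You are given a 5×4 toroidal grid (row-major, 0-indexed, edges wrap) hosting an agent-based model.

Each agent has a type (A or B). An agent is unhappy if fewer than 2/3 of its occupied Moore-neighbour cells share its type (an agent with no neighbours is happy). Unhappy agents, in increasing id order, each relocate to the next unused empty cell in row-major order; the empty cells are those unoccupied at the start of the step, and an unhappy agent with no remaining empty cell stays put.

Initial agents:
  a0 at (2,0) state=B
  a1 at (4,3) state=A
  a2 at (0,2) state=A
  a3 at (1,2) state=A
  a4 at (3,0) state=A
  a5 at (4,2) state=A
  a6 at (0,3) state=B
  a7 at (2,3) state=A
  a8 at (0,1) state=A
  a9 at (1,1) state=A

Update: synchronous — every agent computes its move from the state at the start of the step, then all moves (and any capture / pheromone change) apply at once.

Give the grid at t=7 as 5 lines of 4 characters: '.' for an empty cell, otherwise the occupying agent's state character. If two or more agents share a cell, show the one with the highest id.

t=1: a0@(0,0):B a1@(4,3):A a2@(0,2):A a3@(1,2):A a4@(3,0):A a5@(4,2):A a6@(1,0):B a7@(2,3):A a8@(0,1):A a9@(1,1):A
t=2: a0@(0,3):B a1@(4,3):A a2@(0,2):A a3@(1,2):A a4@(3,0):A a5@(4,2):A a6@(1,3):B a7@(2,3):A a8@(0,1):A a9@(2,0):A
t=3: a0@(0,0):B a1@(4,3):A a2@(0,2):A a3@(1,0):A a4@(3,0):A a5@(4,2):A a6@(1,1):B a7@(2,3):A a8@(0,1):A a9@(2,0):A
t=4: a0@(0,3):B a1@(4,3):A a2@(0,2):A a3@(1,2):A a4@(3,0):A a5@(4,2):A a6@(1,3):B a7@(2,3):A a8@(2,1):A a9@(2,0):A
t=5: a0@(0,0):B a1@(4,3):A a2@(0,1):A a3@(1,0):A a4@(3,0):A a5@(4,2):A a6@(1,1):B a7@(2,3):A a8@(2,1):A a9@(2,0):A
t=6: a0@(0,2):B a1@(4,3):A a2@(0,3):A a3@(1,0):A a4@(3,0):A a5@(4,2):A a6@(1,2):B a7@(2,3):A a8@(2,1):A a9@(2,0):A
t=7: a0@(0,0):B a1@(4,3):A a2@(0,1):A a3@(1,0):A a4@(3,0):A a5@(4,2):A a6@(1,1):B a7@(2,3):A a8@(2,1):A a9@(2,0):A

BA..
AB..
AA.A
A...
..AA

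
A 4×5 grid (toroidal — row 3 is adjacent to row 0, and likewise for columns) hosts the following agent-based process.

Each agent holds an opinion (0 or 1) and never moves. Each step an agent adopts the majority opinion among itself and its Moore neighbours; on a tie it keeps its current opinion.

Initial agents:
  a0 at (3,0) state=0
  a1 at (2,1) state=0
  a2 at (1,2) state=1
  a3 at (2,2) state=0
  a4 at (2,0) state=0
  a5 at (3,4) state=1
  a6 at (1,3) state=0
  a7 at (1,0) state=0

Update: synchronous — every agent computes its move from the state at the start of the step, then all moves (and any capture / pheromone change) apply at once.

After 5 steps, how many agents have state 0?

8

t=1: a0@(3,0):0 a1@(2,1):0 a2@(1,2):0 a3@(2,2):0 a4@(2,0):0 a5@(3,4):0 a6@(1,3):0 a7@(1,0):0
t=2: (unchanged — steady state)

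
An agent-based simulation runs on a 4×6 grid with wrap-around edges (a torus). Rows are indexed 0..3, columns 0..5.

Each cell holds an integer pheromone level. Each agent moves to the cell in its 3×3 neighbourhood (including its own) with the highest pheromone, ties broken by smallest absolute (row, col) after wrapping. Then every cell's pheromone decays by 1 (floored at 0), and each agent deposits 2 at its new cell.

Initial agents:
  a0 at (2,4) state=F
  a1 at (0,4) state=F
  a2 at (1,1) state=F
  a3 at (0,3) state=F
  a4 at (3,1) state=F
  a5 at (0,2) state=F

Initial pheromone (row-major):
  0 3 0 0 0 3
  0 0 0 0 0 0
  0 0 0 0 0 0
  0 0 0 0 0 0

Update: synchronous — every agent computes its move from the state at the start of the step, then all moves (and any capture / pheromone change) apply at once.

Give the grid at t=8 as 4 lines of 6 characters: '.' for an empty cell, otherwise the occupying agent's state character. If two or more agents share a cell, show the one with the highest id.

t=1: a0@(1,3) a1@(0,5) a2@(0,1) a3@(0,2) a4@(0,1) a5@(0,1) | pheromone: 0 8 2 0 0 4 / 0 0 0 2 0 0 / 0 0 0 0 0 0 / 0 0 0 0 0 0
t=2: a0@(0,2) a1@(0,5) a2@(0,1) a3@(0,1) a4@(0,1) a5@(0,1) | pheromone: 0 15 3 0 0 5 / 0 0 0 1 0 0 / 0 0 0 0 0 0 / 0 0 0 0 0 0
t=3: a0@(0,1) a1@(0,5) a2@(0,1) a3@(0,1) a4@(0,1) a5@(0,1) | pheromone: 0 24 2 0 0 6 / 0 0 0 0 0 0 / 0 0 0 0 0 0 / 0 0 0 0 0 0
t=4: a0@(0,1) a1@(0,5) a2@(0,1) a3@(0,1) a4@(0,1) a5@(0,1) | pheromone: 0 33 1 0 0 7 / 0 0 0 0 0 0 / 0 0 0 0 0 0 / 0 0 0 0 0 0
t=5: a0@(0,1) a1@(0,5) a2@(0,1) a3@(0,1) a4@(0,1) a5@(0,1) | pheromone: 0 42 0 0 0 8 / 0 0 0 0 0 0 / 0 0 0 0 0 0 / 0 0 0 0 0 0
t=6: a0@(0,1) a1@(0,5) a2@(0,1) a3@(0,1) a4@(0,1) a5@(0,1) | pheromone: 0 51 0 0 0 9 / 0 0 0 0 0 0 / 0 0 0 0 0 0 / 0 0 0 0 0 0
t=7: a0@(0,1) a1@(0,5) a2@(0,1) a3@(0,1) a4@(0,1) a5@(0,1) | pheromone: 0 60 0 0 0 10 / 0 0 0 0 0 0 / 0 0 0 0 0 0 / 0 0 0 0 0 0
t=8: a0@(0,1) a1@(0,5) a2@(0,1) a3@(0,1) a4@(0,1) a5@(0,1) | pheromone: 0 69 0 0 0 11 / 0 0 0 0 0 0 / 0 0 0 0 0 0 / 0 0 0 0 0 0

.F...F
......
......
......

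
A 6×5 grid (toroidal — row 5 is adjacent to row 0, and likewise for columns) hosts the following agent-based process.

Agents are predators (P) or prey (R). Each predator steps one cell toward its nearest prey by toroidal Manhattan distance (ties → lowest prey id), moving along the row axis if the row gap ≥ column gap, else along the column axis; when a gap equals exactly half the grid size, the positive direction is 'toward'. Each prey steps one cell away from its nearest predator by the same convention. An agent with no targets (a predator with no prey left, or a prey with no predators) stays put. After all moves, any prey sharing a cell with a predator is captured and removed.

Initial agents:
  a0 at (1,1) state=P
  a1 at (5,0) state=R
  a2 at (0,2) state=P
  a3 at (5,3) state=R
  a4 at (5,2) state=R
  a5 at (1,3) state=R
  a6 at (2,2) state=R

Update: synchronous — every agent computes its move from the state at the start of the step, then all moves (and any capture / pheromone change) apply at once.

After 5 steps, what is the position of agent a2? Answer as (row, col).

(2, 1)

t=1: a0@(1,2):P a1@(4,0):R a2@(5,2):P a3@(4,3):R a4@(4,2):R a5@(1,4):R a6@(3,2):R
t=2: a0@(1,3):P a1@(4,4):R a2@(4,2):P a3@(3,3):R a4@(3,2):R a5@(1,0):R
t=3: a0@(2,3):P a1@(4,0):R a2@(3,2):P a3@(4,3):R a4@(2,2):R a5@(1,1):R
t=4: a0@(2,2):P a1@(4,4):R a2@(2,2):P a3@(5,3):R a4@(2,1):R a5@(1,0):R
t=5: a0@(2,1):P a1@(5,4):R a2@(2,1):P a3@(4,3):R a4@(2,0):R a5@(1,4):R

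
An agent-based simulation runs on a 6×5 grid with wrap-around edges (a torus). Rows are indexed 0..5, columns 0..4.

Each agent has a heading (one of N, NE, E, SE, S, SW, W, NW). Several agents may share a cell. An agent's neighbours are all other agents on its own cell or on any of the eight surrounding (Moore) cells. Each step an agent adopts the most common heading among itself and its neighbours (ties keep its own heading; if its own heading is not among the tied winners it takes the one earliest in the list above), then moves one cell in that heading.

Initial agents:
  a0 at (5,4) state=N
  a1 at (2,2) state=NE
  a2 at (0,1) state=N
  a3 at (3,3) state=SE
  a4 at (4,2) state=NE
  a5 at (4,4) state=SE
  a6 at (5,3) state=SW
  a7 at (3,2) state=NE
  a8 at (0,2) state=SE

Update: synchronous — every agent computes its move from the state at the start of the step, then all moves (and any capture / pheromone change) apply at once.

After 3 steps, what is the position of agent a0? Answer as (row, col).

t=1: a0@(4,4):N a1@(1,3):NE a2@(5,1):N a3@(2,4):NE a4@(3,3):NE a5@(5,0):SE a6@(0,4):SE a7@(2,3):NE a8@(1,3):SE
t=2: a0@(3,4):N a1@(0,4):NE a2@(4,1):N a3@(1,0):NE a4@(2,4):NE a5@(0,1):SE a6@(1,0):SE a7@(1,4):NE a8@(0,4):NE
t=3: a0@(2,4):N a1@(5,0):NE a2@(3,1):N a3@(0,1):NE a4@(1,0):NE a5@(1,2):SE a6@(0,1):NE a7@(0,0):NE a8@(5,0):NE

(2, 4)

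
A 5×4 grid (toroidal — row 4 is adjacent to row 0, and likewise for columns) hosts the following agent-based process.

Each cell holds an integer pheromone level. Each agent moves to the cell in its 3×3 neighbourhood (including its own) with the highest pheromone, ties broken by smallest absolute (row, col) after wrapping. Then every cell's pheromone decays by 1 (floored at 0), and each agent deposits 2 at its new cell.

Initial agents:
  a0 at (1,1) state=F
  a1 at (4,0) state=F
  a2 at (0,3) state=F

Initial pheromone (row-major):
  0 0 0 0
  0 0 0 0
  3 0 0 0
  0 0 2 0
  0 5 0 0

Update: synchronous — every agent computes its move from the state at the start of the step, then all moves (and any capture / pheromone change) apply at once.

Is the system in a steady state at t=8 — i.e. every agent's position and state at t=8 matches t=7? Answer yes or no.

yes

t=1: a0@(2,0) a1@(4,1) a2@(0,0) | pheromone: 2 0 0 0 / 0 0 0 0 / 4 0 0 0 / 0 0 1 0 / 0 6 0 0
t=2: a0@(2,0) a1@(4,1) a2@(4,1) | pheromone: 1 0 0 0 / 0 0 0 0 / 5 0 0 0 / 0 0 0 0 / 0 9 0 0
t=3: a0@(2,0) a1@(4,1) a2@(4,1) | pheromone: 0 0 0 0 / 0 0 0 0 / 6 0 0 0 / 0 0 0 0 / 0 12 0 0
t=4: a0@(2,0) a1@(4,1) a2@(4,1) | pheromone: 0 0 0 0 / 0 0 0 0 / 7 0 0 0 / 0 0 0 0 / 0 15 0 0
t=5: a0@(2,0) a1@(4,1) a2@(4,1) | pheromone: 0 0 0 0 / 0 0 0 0 / 8 0 0 0 / 0 0 0 0 / 0 18 0 0
t=6: a0@(2,0) a1@(4,1) a2@(4,1) | pheromone: 0 0 0 0 / 0 0 0 0 / 9 0 0 0 / 0 0 0 0 / 0 21 0 0
t=7: a0@(2,0) a1@(4,1) a2@(4,1) | pheromone: 0 0 0 0 / 0 0 0 0 / 10 0 0 0 / 0 0 0 0 / 0 24 0 0
t=8: a0@(2,0) a1@(4,1) a2@(4,1) | pheromone: 0 0 0 0 / 0 0 0 0 / 11 0 0 0 / 0 0 0 0 / 0 27 0 0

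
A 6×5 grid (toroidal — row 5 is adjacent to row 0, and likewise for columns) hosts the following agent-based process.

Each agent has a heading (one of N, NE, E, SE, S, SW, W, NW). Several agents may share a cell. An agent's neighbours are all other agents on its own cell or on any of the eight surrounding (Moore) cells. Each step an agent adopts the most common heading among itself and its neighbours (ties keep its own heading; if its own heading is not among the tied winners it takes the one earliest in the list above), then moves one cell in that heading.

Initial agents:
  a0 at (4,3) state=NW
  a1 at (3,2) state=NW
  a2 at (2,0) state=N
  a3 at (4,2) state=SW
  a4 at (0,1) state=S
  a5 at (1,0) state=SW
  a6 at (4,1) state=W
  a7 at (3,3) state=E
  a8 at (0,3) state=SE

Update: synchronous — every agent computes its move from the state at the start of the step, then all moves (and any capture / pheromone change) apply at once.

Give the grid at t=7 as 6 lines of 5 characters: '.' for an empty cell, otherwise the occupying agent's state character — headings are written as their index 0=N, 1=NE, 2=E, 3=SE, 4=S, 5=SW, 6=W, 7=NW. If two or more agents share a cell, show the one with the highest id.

t=1: a0@(3,2):NW a1@(2,1):NW a2@(1,0):N a3@(3,1):NW a4@(1,1):S a5@(2,4):SW a6@(4,0):W a7@(2,2):NW a8@(1,4):SE
t=2: a0@(2,1):NW a1@(1,0):NW a2@(0,0):N a3@(2,0):NW a4@(0,0):NW a5@(3,3):SW a6@(4,4):W a7@(1,1):NW a8@(2,0):SE
t=3: a0@(1,0):NW a1@(0,4):NW a2@(5,4):NW a3@(1,4):NW a4@(5,4):NW a5@(4,2):SW a6@(4,3):W a7@(0,0):NW a8@(1,4):NW
t=4: a0@(0,4):NW a1@(5,3):NW a2@(4,3):NW a3@(0,3):NW a4@(4,3):NW a5@(5,1):SW a6@(3,2):NW a7@(5,4):NW a8@(0,3):NW
t=5: a0@(5,3):NW a1@(4,2):NW a2@(3,2):NW a3@(5,2):NW a4@(3,2):NW a5@(0,0):SW a6@(2,1):NW a7@(4,3):NW a8@(5,2):NW
t=6: a0@(4,2):NW a1@(3,1):NW a2@(2,1):NW a3@(4,1):NW a4@(2,1):NW a5@(1,4):SW a6@(1,0):NW a7@(3,2):NW a8@(4,1):NW
t=7: a0@(3,1):NW a1@(2,0):NW a2@(1,0):NW a3@(3,0):NW a4@(1,0):NW a5@(2,3):SW a6@(0,4):NW a7@(2,1):NW a8@(3,0):NW

....7
7....
77.5.
77...
.....
.....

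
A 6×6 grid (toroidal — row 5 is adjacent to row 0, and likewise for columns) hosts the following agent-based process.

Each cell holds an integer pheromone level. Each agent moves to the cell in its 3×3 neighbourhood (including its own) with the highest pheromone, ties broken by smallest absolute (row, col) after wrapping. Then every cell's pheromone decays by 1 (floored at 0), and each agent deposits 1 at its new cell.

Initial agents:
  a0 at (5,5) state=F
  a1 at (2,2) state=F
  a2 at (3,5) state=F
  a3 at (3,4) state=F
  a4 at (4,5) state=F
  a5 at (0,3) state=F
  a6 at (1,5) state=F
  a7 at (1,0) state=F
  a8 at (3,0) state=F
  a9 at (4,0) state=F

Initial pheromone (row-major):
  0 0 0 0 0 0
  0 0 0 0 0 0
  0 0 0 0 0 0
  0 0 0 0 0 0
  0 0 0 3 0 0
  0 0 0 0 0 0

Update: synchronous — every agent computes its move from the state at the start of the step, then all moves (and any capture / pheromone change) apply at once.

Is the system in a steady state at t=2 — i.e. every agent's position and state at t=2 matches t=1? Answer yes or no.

t=1: a0@(0,0) a1@(1,1) a2@(2,0) a3@(4,3) a4@(3,0) a5@(0,2) a6@(0,0) a7@(0,0) a8@(2,0) a9@(3,0) | pheromone: 3 0 1 0 0 0 / 0 1 0 0 0 0 / 2 0 0 0 0 0 / 2 0 0 0 0 0 / 0 0 0 3 0 0 / 0 0 0 0 0 0
t=2: a0@(0,0) a1@(0,0) a2@(2,0) a3@(4,3) a4@(2,0) a5@(0,2) a6@(0,0) a7@(0,0) a8@(2,0) a9@(2,0) | pheromone: 6 0 1 0 0 0 / 0 0 0 0 0 0 / 5 0 0 0 0 0 / 1 0 0 0 0 0 / 0 0 0 3 0 0 / 0 0 0 0 0 0

no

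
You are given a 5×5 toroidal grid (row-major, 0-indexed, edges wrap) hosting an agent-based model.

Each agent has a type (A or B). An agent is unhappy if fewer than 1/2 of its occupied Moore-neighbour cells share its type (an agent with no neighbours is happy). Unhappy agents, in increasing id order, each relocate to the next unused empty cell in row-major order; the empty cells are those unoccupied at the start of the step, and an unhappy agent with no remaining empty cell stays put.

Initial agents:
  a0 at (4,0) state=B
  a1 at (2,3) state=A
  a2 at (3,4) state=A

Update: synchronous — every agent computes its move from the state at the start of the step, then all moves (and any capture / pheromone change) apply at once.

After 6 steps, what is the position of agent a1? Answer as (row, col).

(2, 3)

t=1: a0@(0,0):B a1@(2,3):A a2@(3,4):A
t=2: (unchanged — steady state)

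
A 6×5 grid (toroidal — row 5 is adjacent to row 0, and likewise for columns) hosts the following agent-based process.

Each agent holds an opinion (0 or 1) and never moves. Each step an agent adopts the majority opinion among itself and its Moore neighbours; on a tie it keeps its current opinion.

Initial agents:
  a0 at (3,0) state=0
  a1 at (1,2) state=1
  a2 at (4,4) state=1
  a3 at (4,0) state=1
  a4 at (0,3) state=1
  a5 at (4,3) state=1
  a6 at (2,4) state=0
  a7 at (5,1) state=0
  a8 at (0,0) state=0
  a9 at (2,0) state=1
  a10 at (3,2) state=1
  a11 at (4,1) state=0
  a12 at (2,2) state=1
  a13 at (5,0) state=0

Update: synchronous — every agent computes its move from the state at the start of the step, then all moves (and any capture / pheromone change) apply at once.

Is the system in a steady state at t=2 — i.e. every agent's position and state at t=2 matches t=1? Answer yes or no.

no

t=1: a0@(3,0):0 a1@(1,2):1 a2@(4,4):1 a3@(4,0):0 a4@(0,3):1 a5@(4,3):1 a6@(2,4):0 a7@(5,1):0 a8@(0,0):0 a9@(2,0):0 a10@(3,2):1 a11@(4,1):0 a12@(2,2):1 a13@(5,0):0
t=2: a0@(3,0):0 a1@(1,2):1 a2@(4,4):0 a3@(4,0):0 a4@(0,3):1 a5@(4,3):1 a6@(2,4):0 a7@(5,1):0 a8@(0,0):0 a9@(2,0):0 a10@(3,2):1 a11@(4,1):0 a12@(2,2):1 a13@(5,0):0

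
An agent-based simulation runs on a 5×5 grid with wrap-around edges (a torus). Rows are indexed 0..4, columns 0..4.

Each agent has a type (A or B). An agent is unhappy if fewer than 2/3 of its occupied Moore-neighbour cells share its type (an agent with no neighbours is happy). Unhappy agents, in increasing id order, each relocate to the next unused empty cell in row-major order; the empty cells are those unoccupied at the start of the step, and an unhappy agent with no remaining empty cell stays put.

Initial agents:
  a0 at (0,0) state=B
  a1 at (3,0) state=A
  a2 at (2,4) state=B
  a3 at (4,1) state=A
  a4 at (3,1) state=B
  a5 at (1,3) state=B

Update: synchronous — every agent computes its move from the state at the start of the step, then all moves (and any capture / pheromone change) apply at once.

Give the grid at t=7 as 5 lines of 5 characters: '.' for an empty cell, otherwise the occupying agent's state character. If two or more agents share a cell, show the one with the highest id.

.BABA
B....
.B...
.....
.....

t=1: a0@(0,1):B a1@(0,2):A a2@(0,3):B a3@(0,4):A a4@(1,0):B a5@(1,3):B
t=2: a0@(0,0):B a1@(1,1):A a2@(1,2):B a3@(1,4):A a4@(2,0):B a5@(2,1):B
t=3: a0@(0,1):B a1@(0,2):A a2@(0,3):B a3@(0,4):A a4@(1,0):B a5@(2,1):B
t=4: a0@(0,0):B a1@(1,1):A a2@(1,2):B a3@(1,3):A a4@(1,0):B a5@(2,1):B
t=5: a0@(0,1):B a1@(0,2):A a2@(0,3):B a3@(0,4):A a4@(1,0):B a5@(2,1):B
t=6: a0@(0,0):B a1@(1,1):A a2@(1,2):B a3@(1,3):A a4@(1,0):B a5@(2,1):B
t=7: a0@(0,1):B a1@(0,2):A a2@(0,3):B a3@(0,4):A a4@(1,0):B a5@(2,1):B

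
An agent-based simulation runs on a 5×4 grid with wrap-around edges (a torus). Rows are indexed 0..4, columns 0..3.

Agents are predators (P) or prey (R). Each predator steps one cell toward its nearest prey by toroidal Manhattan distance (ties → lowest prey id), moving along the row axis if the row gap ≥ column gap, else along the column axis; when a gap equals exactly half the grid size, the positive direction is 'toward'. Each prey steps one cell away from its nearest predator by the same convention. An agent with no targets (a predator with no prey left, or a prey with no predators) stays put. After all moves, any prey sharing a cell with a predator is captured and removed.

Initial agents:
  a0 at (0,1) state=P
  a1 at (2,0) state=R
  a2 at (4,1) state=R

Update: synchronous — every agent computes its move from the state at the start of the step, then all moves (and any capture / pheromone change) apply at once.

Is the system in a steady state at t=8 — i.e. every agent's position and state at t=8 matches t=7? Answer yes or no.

t=1: a0@(4,1):P a1@(3,0):R a2@(3,1):R
t=2: a0@(3,1):P a1@(2,0):R a2@(2,1):R
t=3: a0@(2,1):P a1@(1,0):R a2@(1,1):R
t=4: a0@(1,1):P a1@(0,0):R a2@(0,1):R
t=5: a0@(0,1):P a1@(4,0):R a2@(4,1):R
t=6: a0@(4,1):P a1@(3,0):R a2@(3,1):R
t=7: a0@(3,1):P a1@(2,0):R a2@(2,1):R
t=8: a0@(2,1):P a1@(1,0):R a2@(1,1):R

no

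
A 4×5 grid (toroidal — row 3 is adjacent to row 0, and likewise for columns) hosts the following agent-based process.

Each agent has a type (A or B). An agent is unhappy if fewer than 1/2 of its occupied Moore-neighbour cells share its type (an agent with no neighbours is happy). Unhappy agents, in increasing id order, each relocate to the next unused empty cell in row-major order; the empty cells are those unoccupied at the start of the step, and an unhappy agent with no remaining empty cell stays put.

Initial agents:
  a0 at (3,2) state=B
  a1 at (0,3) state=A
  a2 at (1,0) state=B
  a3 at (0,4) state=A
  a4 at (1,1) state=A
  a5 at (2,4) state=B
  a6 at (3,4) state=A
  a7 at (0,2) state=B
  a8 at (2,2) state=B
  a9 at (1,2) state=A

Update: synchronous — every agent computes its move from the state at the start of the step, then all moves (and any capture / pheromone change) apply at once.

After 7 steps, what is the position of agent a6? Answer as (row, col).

t=1: a0@(3,2):B a1@(0,3):A a2@(0,0):B a3@(0,4):A a4@(0,1):A a5@(2,4):B a6@(3,4):A a7@(1,3):B a8@(1,4):B a9@(1,2):A
t=2: a0@(0,2):B a1@(0,3):A a2@(1,0):B a3@(1,1):A a4@(2,0):A a5@(2,4):B a6@(3,4):A a7@(2,1):B a8@(1,4):B a9@(1,2):A
t=3: a0@(0,0):B a1@(0,3):A a2@(1,0):B a3@(0,1):A a4@(0,4):A a5@(2,4):B a6@(3,4):A a7@(1,3):B a8@(1,4):B a9@(1,2):A
t=4: a0@(0,2):B a1@(0,3):A a2@(1,0):B a3@(1,1):A a4@(2,0):A a5@(2,4):B a6@(3,4):A a7@(2,1):B a8@(1,4):B a9@(1,2):A
t=5: a0@(0,0):B a1@(0,3):A a2@(1,0):B a3@(0,1):A a4@(0,4):A a5@(2,4):B a6@(3,4):A a7@(1,3):B a8@(1,4):B a9@(1,2):A
t=6: a0@(0,2):B a1@(0,3):A a2@(1,0):B a3@(1,1):A a4@(2,0):A a5@(2,4):B a6@(3,4):A a7@(2,1):B a8@(1,4):B a9@(1,2):A
t=7: a0@(0,0):B a1@(0,3):A a2@(1,0):B a3@(0,1):A a4@(0,4):A a5@(2,4):B a6@(3,4):A a7@(1,3):B a8@(1,4):B a9@(1,2):A

(3, 4)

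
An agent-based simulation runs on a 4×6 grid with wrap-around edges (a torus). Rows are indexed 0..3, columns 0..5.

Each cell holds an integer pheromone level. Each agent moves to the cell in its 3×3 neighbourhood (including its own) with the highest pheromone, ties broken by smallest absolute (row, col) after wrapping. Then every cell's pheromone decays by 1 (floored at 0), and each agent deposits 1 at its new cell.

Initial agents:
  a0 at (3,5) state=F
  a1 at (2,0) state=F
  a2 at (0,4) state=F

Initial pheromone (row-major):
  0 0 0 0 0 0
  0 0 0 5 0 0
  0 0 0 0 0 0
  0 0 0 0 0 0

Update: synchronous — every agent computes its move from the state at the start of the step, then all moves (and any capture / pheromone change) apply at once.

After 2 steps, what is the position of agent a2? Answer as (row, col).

t=1: a0@(0,0) a1@(1,0) a2@(1,3) | pheromone: 1 0 0 0 0 0 / 1 0 0 5 0 0 / 0 0 0 0 0 0 / 0 0 0 0 0 0
t=2: a0@(0,0) a1@(0,0) a2@(1,3) | pheromone: 2 0 0 0 0 0 / 0 0 0 5 0 0 / 0 0 0 0 0 0 / 0 0 0 0 0 0

(1, 3)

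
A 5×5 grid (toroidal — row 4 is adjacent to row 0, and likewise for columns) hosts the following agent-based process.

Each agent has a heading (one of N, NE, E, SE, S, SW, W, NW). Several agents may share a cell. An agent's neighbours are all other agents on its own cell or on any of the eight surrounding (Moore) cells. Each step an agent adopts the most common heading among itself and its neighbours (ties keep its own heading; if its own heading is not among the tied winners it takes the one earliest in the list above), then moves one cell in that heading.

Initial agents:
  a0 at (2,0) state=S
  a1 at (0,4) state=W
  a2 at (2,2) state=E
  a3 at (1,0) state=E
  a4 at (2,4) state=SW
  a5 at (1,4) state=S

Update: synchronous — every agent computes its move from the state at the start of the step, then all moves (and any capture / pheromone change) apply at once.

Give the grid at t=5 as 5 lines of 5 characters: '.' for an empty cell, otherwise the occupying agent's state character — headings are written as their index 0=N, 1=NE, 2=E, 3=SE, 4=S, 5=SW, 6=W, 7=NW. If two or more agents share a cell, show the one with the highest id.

.....
4..44
44..4
.....
.....

t=1: a0@(3,0):S a1@(0,3):W a2@(2,3):E a3@(2,0):S a4@(3,4):S a5@(2,4):S
t=2: a0@(4,0):S a1@(0,2):W a2@(3,3):S a3@(3,0):S a4@(4,4):S a5@(3,4):S
t=3: a0@(0,0):S a1@(0,1):W a2@(4,3):S a3@(4,0):S a4@(0,4):S a5@(4,4):S
t=4: a0@(1,0):S a1@(1,1):S a2@(0,3):S a3@(0,0):S a4@(1,4):S a5@(0,4):S
t=5: a0@(2,0):S a1@(2,1):S a2@(1,3):S a3@(1,0):S a4@(2,4):S a5@(1,4):S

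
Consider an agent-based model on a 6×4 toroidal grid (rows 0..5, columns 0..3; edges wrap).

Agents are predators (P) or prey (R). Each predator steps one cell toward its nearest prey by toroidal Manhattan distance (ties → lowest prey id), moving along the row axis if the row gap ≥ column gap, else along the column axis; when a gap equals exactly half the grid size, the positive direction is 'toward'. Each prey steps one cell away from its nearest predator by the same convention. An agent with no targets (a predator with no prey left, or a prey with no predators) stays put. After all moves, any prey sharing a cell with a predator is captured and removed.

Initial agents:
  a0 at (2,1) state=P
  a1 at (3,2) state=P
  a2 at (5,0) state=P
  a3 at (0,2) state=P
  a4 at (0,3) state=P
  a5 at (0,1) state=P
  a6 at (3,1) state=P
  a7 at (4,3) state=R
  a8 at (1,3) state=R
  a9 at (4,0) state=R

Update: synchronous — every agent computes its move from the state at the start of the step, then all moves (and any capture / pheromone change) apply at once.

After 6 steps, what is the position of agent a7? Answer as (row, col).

t=1: a0@(2,2):P a1@(4,2):P a2@(4,0):P a3@(1,2):P a4@(1,3):P a5@(0,2):P a6@(4,1):P a7@(5,3):R a8@(2,3):R a9@(3,0):R
t=2: a0@(2,3):P a1@(5,2):P a2@(3,0):P a3@(2,2):P a4@(2,3):P a5@(5,2):P a6@(3,1):P a7@(0,3):R a8@(2,0):R a9@(2,0):R
t=3: a0@(2,0):P a1@(0,2):P a2@(2,0):P a3@(2,3):P a4@(2,0):P a5@(0,2):P a6@(2,1):P a7@(5,3):R
t=4: a0@(3,0):P a1@(5,2):P a2@(3,0):P a3@(3,3):P a4@(3,0):P a5@(5,2):P a6@(3,1):P a7@(4,3):R
t=5: a0@(4,0):P a1@(4,2):P a2@(4,0):P a3@(4,3):P a4@(4,0):P a5@(4,2):P a6@(3,2):P a7@(5,3):R
t=6: a0@(5,0):P a1@(5,2):P a2@(5,0):P a3@(5,3):P a4@(5,0):P a5@(5,2):P a6@(4,2):P a7@(0,3):R

(0, 3)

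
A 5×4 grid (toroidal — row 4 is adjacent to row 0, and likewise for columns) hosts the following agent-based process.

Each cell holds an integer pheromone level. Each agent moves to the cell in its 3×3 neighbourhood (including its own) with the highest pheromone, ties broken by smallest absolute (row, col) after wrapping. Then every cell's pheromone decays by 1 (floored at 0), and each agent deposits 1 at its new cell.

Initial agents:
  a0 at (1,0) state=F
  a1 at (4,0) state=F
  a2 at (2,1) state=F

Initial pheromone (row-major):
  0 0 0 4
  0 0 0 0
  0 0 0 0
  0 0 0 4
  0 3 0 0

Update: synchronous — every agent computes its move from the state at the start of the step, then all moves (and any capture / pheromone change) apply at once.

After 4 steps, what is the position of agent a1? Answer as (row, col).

t=1: a0@(0,3) a1@(0,3) a2@(1,0) | pheromone: 0 0 0 5 / 1 0 0 0 / 0 0 0 0 / 0 0 0 3 / 0 2 0 0
t=2: a0@(0,3) a1@(0,3) a2@(0,3) | pheromone: 0 0 0 7 / 0 0 0 0 / 0 0 0 0 / 0 0 0 2 / 0 1 0 0
t=3: a0@(0,3) a1@(0,3) a2@(0,3) | pheromone: 0 0 0 9 / 0 0 0 0 / 0 0 0 0 / 0 0 0 1 / 0 0 0 0
t=4: a0@(0,3) a1@(0,3) a2@(0,3) | pheromone: 0 0 0 11 / 0 0 0 0 / 0 0 0 0 / 0 0 0 0 / 0 0 0 0

(0, 3)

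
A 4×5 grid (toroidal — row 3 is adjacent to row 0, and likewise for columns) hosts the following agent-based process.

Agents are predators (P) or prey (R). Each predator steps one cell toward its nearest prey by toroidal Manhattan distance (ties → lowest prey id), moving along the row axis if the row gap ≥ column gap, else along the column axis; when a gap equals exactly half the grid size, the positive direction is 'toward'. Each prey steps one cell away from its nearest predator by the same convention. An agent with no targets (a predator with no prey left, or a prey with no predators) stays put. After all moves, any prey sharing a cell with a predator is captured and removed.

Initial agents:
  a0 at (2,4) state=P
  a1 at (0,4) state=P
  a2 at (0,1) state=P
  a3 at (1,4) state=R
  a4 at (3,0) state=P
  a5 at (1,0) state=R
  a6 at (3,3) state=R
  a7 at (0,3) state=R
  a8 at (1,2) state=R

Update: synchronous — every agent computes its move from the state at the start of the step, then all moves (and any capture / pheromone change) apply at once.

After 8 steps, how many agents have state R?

t=1: a0@(1,4):P a1@(1,4):P a2@(1,1):P a3@(0,4):R a4@(0,0):P a6@(0,3):R a7@(0,2):R a8@(2,2):R
t=2: a0@(0,4):P a1@(0,4):P a2@(0,1):P a3@(3,4):R a4@(0,4):P a6@(3,3):R a7@(3,2):R a8@(3,2):R
t=3: a0@(3,4):P a1@(3,4):P a2@(3,1):P a3@(2,4):R a4@(3,4):P a6@(2,3):R a7@(2,2):R a8@(2,2):R
t=4: a0@(2,4):P a1@(2,4):P a2@(2,1):P a3@(1,4):R a4@(2,4):P a6@(1,3):R a7@(1,2):R a8@(1,2):R
t=5: a0@(1,4):P a1@(1,4):P a2@(1,1):P a3@(0,4):R a4@(1,4):P a6@(0,3):R a7@(0,2):R a8@(0,2):R
t=6: a0@(0,4):P a1@(0,4):P a2@(0,1):P a3@(3,4):R a4@(0,4):P a6@(3,3):R a7@(3,2):R a8@(3,2):R
t=7: a0@(3,4):P a1@(3,4):P a2@(3,1):P a3@(2,4):R a4@(3,4):P a6@(2,3):R a7@(2,2):R a8@(2,2):R
t=8: a0@(2,4):P a1@(2,4):P a2@(2,1):P a3@(1,4):R a4@(2,4):P a6@(1,3):R a7@(1,2):R a8@(1,2):R

4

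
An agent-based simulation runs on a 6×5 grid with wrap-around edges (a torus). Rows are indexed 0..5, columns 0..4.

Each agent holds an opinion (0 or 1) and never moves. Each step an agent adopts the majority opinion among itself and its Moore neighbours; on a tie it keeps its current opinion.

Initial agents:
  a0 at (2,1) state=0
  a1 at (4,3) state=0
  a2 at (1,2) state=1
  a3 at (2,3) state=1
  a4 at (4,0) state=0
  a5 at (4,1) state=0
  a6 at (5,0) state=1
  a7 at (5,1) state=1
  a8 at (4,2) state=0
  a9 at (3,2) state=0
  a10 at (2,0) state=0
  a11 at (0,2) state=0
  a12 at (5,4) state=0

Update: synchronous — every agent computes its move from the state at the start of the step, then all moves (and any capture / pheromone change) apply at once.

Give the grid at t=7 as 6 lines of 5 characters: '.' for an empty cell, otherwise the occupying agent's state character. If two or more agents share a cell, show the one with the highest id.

..1..
..1..
00.1.
..0..
0000.
00..0

t=1: a0@(2,1):0 a1@(4,3):0 a2@(1,2):1 a3@(2,3):1 a4@(4,0):0 a5@(4,1):0 a6@(5,0):0 a7@(5,1):0 a8@(4,2):0 a9@(3,2):0 a10@(2,0):0 a11@(0,2):1 a12@(5,4):0
t=2: (unchanged — steady state)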